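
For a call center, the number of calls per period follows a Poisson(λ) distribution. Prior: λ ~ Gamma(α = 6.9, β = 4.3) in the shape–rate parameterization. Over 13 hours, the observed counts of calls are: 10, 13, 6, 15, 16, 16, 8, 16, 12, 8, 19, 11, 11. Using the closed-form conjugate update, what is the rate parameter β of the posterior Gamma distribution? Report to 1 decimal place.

With a Gamma(shape α, rate β) prior, the Poisson likelihood is conjugate: the posterior is Gamma(α + ΣXᵢ, β + n).
Sum of counts S = 161 over n = 13 hours.
Posterior: Gamma(α+S, β+n) = Gamma(6.9+161, 4.3+13) = Gamma(167.9, 17.3).
Posterior β = 17.3.

17.3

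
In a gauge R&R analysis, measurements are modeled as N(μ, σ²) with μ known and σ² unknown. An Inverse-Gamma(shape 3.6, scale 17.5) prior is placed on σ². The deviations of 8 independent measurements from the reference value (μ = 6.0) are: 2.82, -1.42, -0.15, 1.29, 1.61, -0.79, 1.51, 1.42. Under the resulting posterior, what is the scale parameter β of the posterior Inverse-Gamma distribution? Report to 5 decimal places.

27.08405

With known mean μ and an Inverse-Gamma(α, β) prior on σ², the Normal likelihood is conjugate: posterior is Inv-Gamma(α + n/2, β + Σ(xᵢ−μ)²/2).
Σ(xᵢ−μ)² = (2.82)² + (-1.42)² + (-0.15)² + (1.29)² + (1.61)² + (-0.79)² + (1.51)² + (1.42)² = 19.1681.
Posterior: Inv-Gamma(3.6 + 8/2, 17.5 + 19.1681/2) = Inv-Gamma(7.60, 27.08405).
Posterior β = 27.08405.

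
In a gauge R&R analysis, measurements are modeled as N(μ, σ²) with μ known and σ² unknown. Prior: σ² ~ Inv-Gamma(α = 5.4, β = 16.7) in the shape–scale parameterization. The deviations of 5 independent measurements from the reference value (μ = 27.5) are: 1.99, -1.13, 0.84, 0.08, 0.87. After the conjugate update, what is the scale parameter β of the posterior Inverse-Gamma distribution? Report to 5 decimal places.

With known mean μ and an Inverse-Gamma(α, β) prior on σ², the Normal likelihood is conjugate: posterior is Inv-Gamma(α + n/2, β + Σ(xᵢ−μ)²/2).
Σ(xᵢ−μ)² = (1.99)² + (-1.13)² + (0.84)² + (0.08)² + (0.87)² = 6.7059.
Posterior: Inv-Gamma(5.4 + 5/2, 16.7 + 6.7059/2) = Inv-Gamma(7.90, 20.05295).
Posterior β = 20.05295.

20.05295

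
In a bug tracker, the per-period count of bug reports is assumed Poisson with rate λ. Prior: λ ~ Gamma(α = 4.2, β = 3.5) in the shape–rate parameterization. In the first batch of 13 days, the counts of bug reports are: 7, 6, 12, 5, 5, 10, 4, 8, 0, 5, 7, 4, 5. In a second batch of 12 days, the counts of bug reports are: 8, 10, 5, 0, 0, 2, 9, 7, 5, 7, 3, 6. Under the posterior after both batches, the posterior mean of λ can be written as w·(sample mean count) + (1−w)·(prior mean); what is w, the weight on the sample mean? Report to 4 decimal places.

0.8772

With a Gamma(shape α, rate β) prior, the Poisson likelihood is conjugate: the posterior is Gamma(α + ΣXᵢ, β + n).
Total number of days: n = 13 + 12 = 25.
Posterior mean = (α₀+S)/(β₀+n) = [n/(β₀+n)]·(S/n) + [β₀/(β₀+n)]·(α₀/β₀), so only n and β₀ enter the weight.
Weight on data w = n/(β₀+n) = 25/(3.5+25) = 25/28.5 = 0.8772.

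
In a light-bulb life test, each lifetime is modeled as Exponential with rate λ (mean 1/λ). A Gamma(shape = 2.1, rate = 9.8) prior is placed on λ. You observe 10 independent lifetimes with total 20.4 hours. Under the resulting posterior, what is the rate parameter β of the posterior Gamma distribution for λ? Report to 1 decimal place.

30.2

With a Gamma(shape α, rate β) prior on the exponential rate λ, the posterior after n observations with total T = Σxᵢ is Gamma(α+n, β+T).
Posterior: Gamma(2.1+10, 9.8+20.4) = Gamma(12.1, 30.2).
Posterior β = 30.2.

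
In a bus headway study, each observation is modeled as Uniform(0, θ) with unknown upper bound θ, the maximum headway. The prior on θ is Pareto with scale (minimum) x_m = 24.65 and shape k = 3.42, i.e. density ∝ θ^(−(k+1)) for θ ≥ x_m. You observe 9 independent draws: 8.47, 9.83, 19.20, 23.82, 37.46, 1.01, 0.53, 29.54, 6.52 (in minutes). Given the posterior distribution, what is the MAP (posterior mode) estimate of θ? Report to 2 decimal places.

37.46

A Pareto(scale x_m, shape k) prior on the upper bound θ of Uniform(0, θ) is conjugate: posterior is Pareto(max(x_m, max xᵢ), k + n).
Sample maximum = 37.46; prior scale x_m = 24.65 → posterior scale = max = 37.46.
Posterior shape = 3.42 + 9 = 12.42.
The Pareto density is decreasing on [x_m, ∞), so the mode is x_m = 37.46.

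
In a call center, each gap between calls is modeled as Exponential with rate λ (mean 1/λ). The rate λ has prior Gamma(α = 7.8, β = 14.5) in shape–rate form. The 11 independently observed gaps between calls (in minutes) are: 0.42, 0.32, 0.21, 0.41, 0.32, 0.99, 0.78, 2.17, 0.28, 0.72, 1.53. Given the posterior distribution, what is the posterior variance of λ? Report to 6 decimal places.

With a Gamma(shape α, rate β) prior on the exponential rate λ, the posterior after n observations with total T = Σxᵢ is Gamma(α+n, β+T).
Sum of observations T = 8.15 minutes; n = 11.
Posterior: Gamma(7.8+11, 14.5+8.15) = Gamma(18.8, 22.65).
Var = α/β² = 0.036646.

0.036646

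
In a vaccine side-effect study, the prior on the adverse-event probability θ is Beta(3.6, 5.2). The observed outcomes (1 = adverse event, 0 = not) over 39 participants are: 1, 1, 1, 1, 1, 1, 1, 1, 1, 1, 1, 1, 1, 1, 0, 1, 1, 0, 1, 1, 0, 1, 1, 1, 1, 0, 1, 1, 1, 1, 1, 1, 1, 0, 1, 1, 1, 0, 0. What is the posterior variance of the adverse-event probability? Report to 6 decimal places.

0.003895

The Beta prior is conjugate to a Binomial/Bernoulli likelihood; the update adds successes to α and failures to β.
Posterior: Beta(α+k, β+n−k) = Beta(3.6+32, 5.2+7) = Beta(35.6, 12.2).
Var = αβ/((α+β)²(α+β+1)) = 35.6·12.2/(47.8²·48.8) = 0.003895.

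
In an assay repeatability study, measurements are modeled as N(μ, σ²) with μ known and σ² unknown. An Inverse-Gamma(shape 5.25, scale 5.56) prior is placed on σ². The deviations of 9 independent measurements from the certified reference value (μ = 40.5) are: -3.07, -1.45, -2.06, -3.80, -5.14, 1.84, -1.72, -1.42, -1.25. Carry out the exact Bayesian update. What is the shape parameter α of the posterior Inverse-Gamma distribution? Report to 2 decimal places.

9.75

With known mean μ and an Inverse-Gamma(α, β) prior on σ², the Normal likelihood is conjugate: posterior is Inv-Gamma(α + n/2, β + Σ(xᵢ−μ)²/2).
Σ(xᵢ−μ)² = (-3.07)² + (-1.45)² + (-2.06)² + (-3.80)² + (-5.14)² + (1.84)² + (-1.72)² + (-1.42)² + (-1.25)² = 66.5535.
Posterior: Inv-Gamma(5.25 + 9/2, 5.56 + 66.5535/2) = Inv-Gamma(9.75, 38.83675).
Posterior α = 9.75.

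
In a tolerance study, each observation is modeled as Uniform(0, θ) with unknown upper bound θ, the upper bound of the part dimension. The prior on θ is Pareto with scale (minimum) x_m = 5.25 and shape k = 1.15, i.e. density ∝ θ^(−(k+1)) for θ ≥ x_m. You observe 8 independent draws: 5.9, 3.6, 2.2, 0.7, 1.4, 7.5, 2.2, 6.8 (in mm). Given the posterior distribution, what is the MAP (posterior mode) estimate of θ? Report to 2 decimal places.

7.50

A Pareto(scale x_m, shape k) prior on the upper bound θ of Uniform(0, θ) is conjugate: posterior is Pareto(max(x_m, max xᵢ), k + n).
Sample maximum = 7.5; prior scale x_m = 5.25 → posterior scale = max = 7.50.
Posterior shape = 1.15 + 8 = 9.15.
The Pareto density is decreasing on [x_m, ∞), so the mode is x_m = 7.50.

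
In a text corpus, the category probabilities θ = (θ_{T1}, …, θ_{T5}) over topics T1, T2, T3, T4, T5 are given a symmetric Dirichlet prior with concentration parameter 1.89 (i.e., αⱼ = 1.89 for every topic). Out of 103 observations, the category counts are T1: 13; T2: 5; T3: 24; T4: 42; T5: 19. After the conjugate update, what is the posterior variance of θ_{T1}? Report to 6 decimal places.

The Dirichlet prior is conjugate to the Multinomial likelihood: each posterior αⱼ = prior αⱼ + observed count nⱼ.
Posterior concentration: (14.89, 6.89, 25.89, 43.89, 20.89), total = 112.45.
Var[θ_j] = α_j(Σα−α_j)/((Σα)²(Σα+1)) = 14.89·97.56/(112.45²·113.45) = 0.001013.

0.001013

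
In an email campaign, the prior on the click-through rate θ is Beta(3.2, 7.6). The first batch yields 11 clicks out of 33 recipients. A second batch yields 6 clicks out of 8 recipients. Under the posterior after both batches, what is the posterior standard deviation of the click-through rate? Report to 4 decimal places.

The Beta prior is conjugate to a Binomial/Bernoulli likelihood; the update adds successes to α and failures to β.
After batch 1: Beta(3.2+11, 7.6+22) = Beta(14.2, 29.6).
After batch 2: Beta(14.2+6, 29.6+2) = Beta(20.2, 31.6).
Var = αβ/((α+β)²(α+β+1)) = 20.2·31.6/(51.8²·52.8) = 0.00450552; SD = √0.00450552 = 0.0671.

0.0671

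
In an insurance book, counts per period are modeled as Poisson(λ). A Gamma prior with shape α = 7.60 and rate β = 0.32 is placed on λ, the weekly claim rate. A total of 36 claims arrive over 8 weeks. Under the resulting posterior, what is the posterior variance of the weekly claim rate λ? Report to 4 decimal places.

0.6299

With a Gamma(shape α, rate β) prior, the Poisson likelihood is conjugate: the posterior is Gamma(α + ΣXᵢ, β + n).
Posterior: Gamma(α+S, β+n) = Gamma(7.60+36, 0.32+8) = Gamma(43.60, 8.32).
Var = α/β² = 43.60/8.32² = 0.6299.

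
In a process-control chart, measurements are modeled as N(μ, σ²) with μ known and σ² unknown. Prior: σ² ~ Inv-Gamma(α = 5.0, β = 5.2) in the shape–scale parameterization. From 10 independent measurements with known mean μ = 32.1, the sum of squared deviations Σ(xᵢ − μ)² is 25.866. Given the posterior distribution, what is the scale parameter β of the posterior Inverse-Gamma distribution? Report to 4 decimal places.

With known mean μ and an Inverse-Gamma(α, β) prior on σ², the Normal likelihood is conjugate: posterior is Inv-Gamma(α + n/2, β + Σ(xᵢ−μ)²/2).
Posterior: Inv-Gamma(5.0 + 10/2, 5.2 + 25.866/2) = Inv-Gamma(10.00, 18.1330).
Posterior β = 18.1330.

18.1330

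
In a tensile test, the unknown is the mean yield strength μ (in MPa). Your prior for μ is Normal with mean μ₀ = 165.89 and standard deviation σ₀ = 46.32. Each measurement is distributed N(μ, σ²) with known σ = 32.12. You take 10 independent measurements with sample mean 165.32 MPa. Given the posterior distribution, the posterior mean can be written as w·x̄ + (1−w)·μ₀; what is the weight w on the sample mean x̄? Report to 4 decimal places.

0.9541

For Normal data with known variance σ², a Normal(μ₀, σ₀²) prior on μ is conjugate. Posterior precision = 1/σ₀² + n/σ²; posterior mean is the precision-weighted average of μ₀ and x̄.
σ₀² = 46.32² = 2145.5424, σ² = 32.12² = 1031.6944. Prior precision 1/σ₀² = 1/2145.5424; data precision n/σ² = 10/1031.6944.
w = (n/σ²)/(1/σ₀² + n/σ²) = n·σ₀²/(σ² + n·σ₀²) = 10·2145.5424/(1031.6944 + 10·2145.5424) = 21455.424/22487.1184 = 0.9541.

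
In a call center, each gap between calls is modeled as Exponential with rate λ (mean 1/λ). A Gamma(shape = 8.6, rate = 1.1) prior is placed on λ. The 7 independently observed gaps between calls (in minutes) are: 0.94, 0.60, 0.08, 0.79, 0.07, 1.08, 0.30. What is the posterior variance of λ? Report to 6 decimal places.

With a Gamma(shape α, rate β) prior on the exponential rate λ, the posterior after n observations with total T = Σxᵢ is Gamma(α+n, β+T).
Sum of observations T = 3.86 minutes; n = 7.
Posterior: Gamma(8.6+7, 1.1+3.86) = Gamma(15.6, 4.96).
Var = α/β² = 0.634105.

0.634105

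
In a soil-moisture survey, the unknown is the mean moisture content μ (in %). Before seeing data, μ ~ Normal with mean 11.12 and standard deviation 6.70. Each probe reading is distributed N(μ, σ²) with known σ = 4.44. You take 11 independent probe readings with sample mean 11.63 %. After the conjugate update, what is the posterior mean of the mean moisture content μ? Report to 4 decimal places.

For Normal data with known variance σ², a Normal(μ₀, σ₀²) prior on μ is conjugate. Posterior precision = 1/σ₀² + n/σ²; posterior mean is the precision-weighted average of μ₀ and x̄.
n·x̄ = 11·11.63 = 127.93.
σ₀² = 6.70² = 44.89, σ² = 4.44² = 19.7136; σ² + n·σ₀² = 19.7136 + 11·44.89 = 513.5036.
Posterior mean = (μ₀/σ₀² + n·x̄/σ²)/(1/σ₀² + n/σ²) = (σ²·μ₀ + σ₀²·n·x̄)/(σ² + n·σ₀²) = (19.7136·11.12 + 44.89·127.93)/513.5036 = 5961.992932/513.5036 = 11.6104.

11.6104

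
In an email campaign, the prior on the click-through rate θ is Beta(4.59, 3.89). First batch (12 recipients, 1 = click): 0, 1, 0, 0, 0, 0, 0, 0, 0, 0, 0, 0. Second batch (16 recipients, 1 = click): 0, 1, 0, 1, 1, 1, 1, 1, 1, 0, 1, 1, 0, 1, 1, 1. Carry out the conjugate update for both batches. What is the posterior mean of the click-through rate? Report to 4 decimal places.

The Beta prior is conjugate to a Binomial/Bernoulli likelihood; the update adds successes to α and failures to β.
After batch 1: Beta(4.59+1, 3.89+11) = Beta(5.59, 14.89).
After batch 2: Beta(5.59+12, 14.89+4) = Beta(17.59, 18.89).
Posterior mean = α/(α+β) = 17.59/36.48 = 0.4822.

0.4822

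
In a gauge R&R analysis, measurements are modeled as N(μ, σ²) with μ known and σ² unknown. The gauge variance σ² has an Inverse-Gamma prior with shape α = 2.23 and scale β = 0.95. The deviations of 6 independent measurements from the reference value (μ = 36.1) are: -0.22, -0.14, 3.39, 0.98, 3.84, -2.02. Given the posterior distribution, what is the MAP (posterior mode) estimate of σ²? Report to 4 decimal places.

2.6683

With known mean μ and an Inverse-Gamma(α, β) prior on σ², the Normal likelihood is conjugate: posterior is Inv-Gamma(α + n/2, β + Σ(xᵢ−μ)²/2).
Σ(xᵢ−μ)² = (-0.22)² + (-0.14)² + (3.39)² + (0.98)² + (3.84)² + (-2.02)² = 31.3465.
Posterior: Inv-Gamma(2.23 + 6/2, 0.95 + 31.3465/2) = Inv-Gamma(5.23, 16.62325).
Mode = β/(α+1) = 16.62325/6.23 = 2.6683.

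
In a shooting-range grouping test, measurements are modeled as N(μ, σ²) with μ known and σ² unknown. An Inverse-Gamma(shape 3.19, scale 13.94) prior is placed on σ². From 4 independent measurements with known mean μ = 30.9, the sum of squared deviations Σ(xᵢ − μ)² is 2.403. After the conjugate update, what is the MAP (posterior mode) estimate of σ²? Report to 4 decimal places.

2.4461

With known mean μ and an Inverse-Gamma(α, β) prior on σ², the Normal likelihood is conjugate: posterior is Inv-Gamma(α + n/2, β + Σ(xᵢ−μ)²/2).
Posterior: Inv-Gamma(3.19 + 4/2, 13.94 + 2.403/2) = Inv-Gamma(5.19, 15.1415).
Mode = β/(α+1) = 15.1415/6.19 = 2.4461.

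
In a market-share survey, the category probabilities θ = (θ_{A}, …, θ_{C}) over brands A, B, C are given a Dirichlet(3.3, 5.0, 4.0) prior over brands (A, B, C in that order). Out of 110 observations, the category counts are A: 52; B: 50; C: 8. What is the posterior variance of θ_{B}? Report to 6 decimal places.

0.002007

The Dirichlet prior is conjugate to the Multinomial likelihood: each posterior αⱼ = prior αⱼ + observed count nⱼ.
Posterior concentration: (55.3, 55.0, 12.0), total = 122.3.
Var[θ_j] = α_j(Σα−α_j)/((Σα)²(Σα+1)) = 55.0·67.3/(122.3²·123.3) = 0.002007.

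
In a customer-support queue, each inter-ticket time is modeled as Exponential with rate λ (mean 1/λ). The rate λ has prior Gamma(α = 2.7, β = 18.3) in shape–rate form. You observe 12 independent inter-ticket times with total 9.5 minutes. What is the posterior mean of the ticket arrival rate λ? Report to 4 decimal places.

0.5288

With a Gamma(shape α, rate β) prior on the exponential rate λ, the posterior after n observations with total T = Σxᵢ is Gamma(α+n, β+T).
Posterior: Gamma(2.7+12, 18.3+9.5) = Gamma(14.7, 27.8).
Posterior mean of λ = α/β = 14.7/27.8 = 0.5288.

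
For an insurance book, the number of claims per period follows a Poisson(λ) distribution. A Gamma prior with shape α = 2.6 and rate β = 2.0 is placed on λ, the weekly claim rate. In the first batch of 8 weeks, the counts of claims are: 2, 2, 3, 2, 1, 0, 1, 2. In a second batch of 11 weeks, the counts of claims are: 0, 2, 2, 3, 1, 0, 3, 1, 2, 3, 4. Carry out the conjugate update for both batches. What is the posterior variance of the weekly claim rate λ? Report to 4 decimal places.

0.0830

With a Gamma(shape α, rate β) prior, the Poisson likelihood is conjugate: the posterior is Gamma(α + ΣXᵢ, β + n).
Batch 1: sum of counts S = 13 over n = 8 weeks.
After batch 1: Gamma(α+S, β+n) = Gamma(2.6+13, 2.0+8) = Gamma(15.6, 10.0).
Batch 2: sum of counts S = 21 over n = 11 weeks.
After batch 2: Gamma(α+S, β+n) = Gamma(15.6+21, 10.0+11) = Gamma(36.6, 21.0).
Var = α/β² = 36.6/21.0² = 0.0830.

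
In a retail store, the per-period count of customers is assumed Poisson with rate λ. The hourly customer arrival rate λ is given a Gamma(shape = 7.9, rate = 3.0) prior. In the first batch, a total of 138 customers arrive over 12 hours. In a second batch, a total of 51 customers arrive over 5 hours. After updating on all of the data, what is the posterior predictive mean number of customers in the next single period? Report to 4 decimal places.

With a Gamma(shape α, rate β) prior, the Poisson likelihood is conjugate: the posterior is Gamma(α + ΣXᵢ, β + n).
After batch 1: Gamma(α+S, β+n) = Gamma(7.9+138, 3.0+12) = Gamma(145.9, 15.0).
After batch 2: Gamma(α+S, β+n) = Gamma(145.9+51, 15.0+5) = Gamma(196.9, 20.0).
The predictive distribution for one future period is NegBinom with mean α/β = 9.8450.

9.8450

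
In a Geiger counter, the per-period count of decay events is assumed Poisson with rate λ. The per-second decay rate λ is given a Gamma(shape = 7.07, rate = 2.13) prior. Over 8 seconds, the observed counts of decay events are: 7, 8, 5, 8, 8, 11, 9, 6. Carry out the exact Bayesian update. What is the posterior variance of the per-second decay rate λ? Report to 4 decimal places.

With a Gamma(shape α, rate β) prior, the Poisson likelihood is conjugate: the posterior is Gamma(α + ΣXᵢ, β + n).
Sum of counts S = 62 over n = 8 seconds.
Posterior: Gamma(α+S, β+n) = Gamma(7.07+62, 2.13+8) = Gamma(69.07, 10.13).
Var = α/β² = 69.07/10.13² = 0.6731.

0.6731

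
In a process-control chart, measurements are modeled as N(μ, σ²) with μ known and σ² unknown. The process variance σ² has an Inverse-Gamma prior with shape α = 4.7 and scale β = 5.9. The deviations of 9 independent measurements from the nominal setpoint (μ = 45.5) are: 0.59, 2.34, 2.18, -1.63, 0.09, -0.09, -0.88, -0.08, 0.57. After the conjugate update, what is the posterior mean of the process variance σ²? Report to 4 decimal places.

With known mean μ and an Inverse-Gamma(α, β) prior on σ², the Normal likelihood is conjugate: posterior is Inv-Gamma(α + n/2, β + Σ(xᵢ−μ)²/2).
Σ(xᵢ−μ)² = (0.59)² + (2.34)² + (2.18)² + (-1.63)² + (0.09)² + (-0.09)² + (-0.88)² + (-0.08)² + (0.57)² = 14.3549.
Posterior: Inv-Gamma(4.7 + 9/2, 5.9 + 14.3549/2) = Inv-Gamma(9.20, 13.07745).
E[σ²|data] = β/(α−1) = 13.07745/8.20 = 1.5948.

1.5948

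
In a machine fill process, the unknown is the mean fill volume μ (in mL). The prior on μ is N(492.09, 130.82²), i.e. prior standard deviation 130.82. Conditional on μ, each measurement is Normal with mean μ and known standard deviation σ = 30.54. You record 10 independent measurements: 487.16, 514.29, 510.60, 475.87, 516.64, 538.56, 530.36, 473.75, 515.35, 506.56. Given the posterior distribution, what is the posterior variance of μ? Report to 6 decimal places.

92.763606

For Normal data with known variance σ², a Normal(μ₀, σ₀²) prior on μ is conjugate. Posterior precision = 1/σ₀² + n/σ²; posterior mean is the precision-weighted average of μ₀ and x̄.
σ₀² = 130.82² = 17113.8724, σ² = 30.54² = 932.6916; σ² + n·σ₀² = 932.6916 + 10·17113.8724 = 172071.4156.
Posterior precision = 1/σ₀² + n/σ² = 1/17113.8724 + 10/932.6916 = (σ² + n·σ₀²)/(σ₀²σ²) = 172071.4156/(17113.8724·932.6916); posterior variance σₙ² = σ₀²σ²/(σ² + n·σ₀²) = 17113.8724·932.6916/172071.4156 = 92.763606.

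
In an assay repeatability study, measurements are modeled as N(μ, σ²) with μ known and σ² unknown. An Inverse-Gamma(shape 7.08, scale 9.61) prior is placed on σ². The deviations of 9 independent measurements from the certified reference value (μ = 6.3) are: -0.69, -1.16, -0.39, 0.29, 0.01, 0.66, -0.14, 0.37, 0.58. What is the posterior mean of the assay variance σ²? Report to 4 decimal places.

1.0495

With known mean μ and an Inverse-Gamma(α, β) prior on σ², the Normal likelihood is conjugate: posterior is Inv-Gamma(α + n/2, β + Σ(xᵢ−μ)²/2).
Σ(xᵢ−μ)² = (-0.69)² + (-1.16)² + (-0.39)² + (0.29)² + (0.01)² + (0.66)² + (-0.14)² + (0.37)² + (0.58)² = 2.9865.
Posterior: Inv-Gamma(7.08 + 9/2, 9.61 + 2.9865/2) = Inv-Gamma(11.58, 11.10325).
E[σ²|data] = β/(α−1) = 11.10325/10.58 = 1.0495.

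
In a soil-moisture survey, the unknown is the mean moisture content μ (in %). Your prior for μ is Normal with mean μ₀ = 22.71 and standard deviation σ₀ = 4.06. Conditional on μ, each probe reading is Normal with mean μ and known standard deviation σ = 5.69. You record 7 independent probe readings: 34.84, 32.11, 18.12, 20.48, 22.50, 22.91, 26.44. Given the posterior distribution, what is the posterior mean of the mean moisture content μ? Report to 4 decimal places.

For Normal data with known variance σ², a Normal(μ₀, σ₀²) prior on μ is conjugate. Posterior precision = 1/σ₀² + n/σ²; posterior mean is the precision-weighted average of μ₀ and x̄.
Σxᵢ = 34.84 + 32.11 + 18.12 + 20.48 + 22.50 + 22.91 + 26.44 = 177.4, so n·x̄ = 177.4.
σ₀² = 4.06² = 16.4836, σ² = 5.69² = 32.3761; σ² + n·σ₀² = 32.3761 + 7·16.4836 = 147.7613.
Posterior mean = (μ₀/σ₀² + n·x̄/σ²)/(1/σ₀² + n/σ²) = (σ²·μ₀ + σ₀²·n·x̄)/(σ² + n·σ₀²) = (32.3761·22.71 + 16.4836·177.4)/147.7613 = 3659.451871/147.7613 = 24.7660.

24.7660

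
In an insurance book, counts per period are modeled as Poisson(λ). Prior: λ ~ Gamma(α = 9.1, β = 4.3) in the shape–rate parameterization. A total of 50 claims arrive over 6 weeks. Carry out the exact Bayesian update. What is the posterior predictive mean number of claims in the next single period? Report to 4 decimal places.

With a Gamma(shape α, rate β) prior, the Poisson likelihood is conjugate: the posterior is Gamma(α + ΣXᵢ, β + n).
Posterior: Gamma(α+S, β+n) = Gamma(9.1+50, 4.3+6) = Gamma(59.1, 10.3).
The predictive distribution for one future period is NegBinom with mean α/β = 5.7379.

5.7379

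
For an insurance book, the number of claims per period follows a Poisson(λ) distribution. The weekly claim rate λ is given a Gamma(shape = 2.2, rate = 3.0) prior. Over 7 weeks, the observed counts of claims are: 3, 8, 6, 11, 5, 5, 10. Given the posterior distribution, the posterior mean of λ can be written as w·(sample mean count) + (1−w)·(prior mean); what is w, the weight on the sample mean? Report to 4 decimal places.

0.7000

With a Gamma(shape α, rate β) prior, the Poisson likelihood is conjugate: the posterior is Gamma(α + ΣXᵢ, β + n).
Posterior mean = (α₀+S)/(β₀+n) = [n/(β₀+n)]·(S/n) + [β₀/(β₀+n)]·(α₀/β₀), so only n and β₀ enter the weight.
Weight on data w = n/(β₀+n) = 7/(3.0+7) = 7/10.0 = 0.7000.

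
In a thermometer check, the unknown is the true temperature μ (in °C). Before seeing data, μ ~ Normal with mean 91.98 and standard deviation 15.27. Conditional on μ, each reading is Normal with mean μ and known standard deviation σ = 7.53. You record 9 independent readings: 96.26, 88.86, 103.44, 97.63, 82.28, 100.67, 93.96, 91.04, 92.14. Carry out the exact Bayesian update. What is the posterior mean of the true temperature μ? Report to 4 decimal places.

93.9772

For Normal data with known variance σ², a Normal(μ₀, σ₀²) prior on μ is conjugate. Posterior precision = 1/σ₀² + n/σ²; posterior mean is the precision-weighted average of μ₀ and x̄.
Σxᵢ = 96.26 + 88.86 + 103.44 + 97.63 + 82.28 + 100.67 + 93.96 + 91.04 + 92.14 = 846.28, so n·x̄ = 846.28.
σ₀² = 15.27² = 233.1729, σ² = 7.53² = 56.7009; σ² + n·σ₀² = 56.7009 + 9·233.1729 = 2155.257.
Posterior mean = (μ₀/σ₀² + n·x̄/σ²)/(1/σ₀² + n/σ²) = (σ²·μ₀ + σ₀²·n·x̄)/(σ² + n·σ₀²) = (56.7009·91.98 + 233.1729·846.28)/2155.257 = 202544.910594/2155.257 = 93.9772.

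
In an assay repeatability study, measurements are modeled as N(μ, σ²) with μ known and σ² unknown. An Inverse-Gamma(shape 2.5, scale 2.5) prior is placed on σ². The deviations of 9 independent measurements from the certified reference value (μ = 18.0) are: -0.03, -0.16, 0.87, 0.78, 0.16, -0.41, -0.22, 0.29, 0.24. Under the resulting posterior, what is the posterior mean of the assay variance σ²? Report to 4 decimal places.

With known mean μ and an Inverse-Gamma(α, β) prior on σ², the Normal likelihood is conjugate: posterior is Inv-Gamma(α + n/2, β + Σ(xᵢ−μ)²/2).
Σ(xᵢ−μ)² = (-0.03)² + (-0.16)² + (0.87)² + (0.78)² + (0.16)² + (-0.41)² + (-0.22)² + (0.29)² + (0.24)² = 1.7756.
Posterior: Inv-Gamma(2.5 + 9/2, 2.5 + 1.7756/2) = Inv-Gamma(7.00, 3.38780).
E[σ²|data] = β/(α−1) = 3.38780/6.00 = 0.5646.

0.5646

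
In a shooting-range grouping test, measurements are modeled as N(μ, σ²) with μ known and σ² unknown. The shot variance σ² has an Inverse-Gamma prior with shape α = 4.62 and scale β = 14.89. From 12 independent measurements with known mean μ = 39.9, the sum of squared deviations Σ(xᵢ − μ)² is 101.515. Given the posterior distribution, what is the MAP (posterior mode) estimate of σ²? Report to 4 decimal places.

With known mean μ and an Inverse-Gamma(α, β) prior on σ², the Normal likelihood is conjugate: posterior is Inv-Gamma(α + n/2, β + Σ(xᵢ−μ)²/2).
Posterior: Inv-Gamma(4.62 + 12/2, 14.89 + 101.515/2) = Inv-Gamma(10.62, 65.6475).
Mode = β/(α+1) = 65.6475/11.62 = 5.6495.

5.6495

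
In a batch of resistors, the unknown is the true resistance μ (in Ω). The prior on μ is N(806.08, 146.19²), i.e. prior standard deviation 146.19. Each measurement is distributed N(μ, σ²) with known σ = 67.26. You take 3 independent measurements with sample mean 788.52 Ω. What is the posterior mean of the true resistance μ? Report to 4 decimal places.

789.6774

For Normal data with known variance σ², a Normal(μ₀, σ₀²) prior on μ is conjugate. Posterior precision = 1/σ₀² + n/σ²; posterior mean is the precision-weighted average of μ₀ and x̄.
n·x̄ = 3·788.52 = 2365.56.
σ₀² = 146.19² = 21371.5161, σ² = 67.26² = 4523.9076; σ² + n·σ₀² = 4523.9076 + 3·21371.5161 = 68638.4559.
Posterior mean = (μ₀/σ₀² + n·x̄/σ²)/(1/σ₀² + n/σ²) = (σ²·μ₀ + σ₀²·n·x̄)/(σ² + n·σ₀²) = (4523.9076·806.08 + 21371.5161·2365.56)/68638.4559 = 54202235.063724/68638.4559 = 789.6774.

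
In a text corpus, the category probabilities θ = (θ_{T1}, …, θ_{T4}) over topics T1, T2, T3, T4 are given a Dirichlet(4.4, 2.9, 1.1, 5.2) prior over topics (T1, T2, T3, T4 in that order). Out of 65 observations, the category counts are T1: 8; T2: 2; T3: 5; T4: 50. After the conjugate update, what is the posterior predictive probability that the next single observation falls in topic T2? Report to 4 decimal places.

0.0623

The Dirichlet prior is conjugate to the Multinomial likelihood: each posterior αⱼ = prior αⱼ + observed count nⱼ.
Posterior concentration: (12.4, 4.9, 6.1, 55.2), total = 78.6.
P(next = T2 | data) = α_{T2}/Σα = 0.0623.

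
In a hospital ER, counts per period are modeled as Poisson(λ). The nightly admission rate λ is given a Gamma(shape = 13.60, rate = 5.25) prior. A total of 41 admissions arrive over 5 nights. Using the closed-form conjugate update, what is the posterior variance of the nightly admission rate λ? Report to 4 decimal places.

0.5197

With a Gamma(shape α, rate β) prior, the Poisson likelihood is conjugate: the posterior is Gamma(α + ΣXᵢ, β + n).
Posterior: Gamma(α+S, β+n) = Gamma(13.60+41, 5.25+5) = Gamma(54.60, 10.25).
Var = α/β² = 54.60/10.25² = 0.5197.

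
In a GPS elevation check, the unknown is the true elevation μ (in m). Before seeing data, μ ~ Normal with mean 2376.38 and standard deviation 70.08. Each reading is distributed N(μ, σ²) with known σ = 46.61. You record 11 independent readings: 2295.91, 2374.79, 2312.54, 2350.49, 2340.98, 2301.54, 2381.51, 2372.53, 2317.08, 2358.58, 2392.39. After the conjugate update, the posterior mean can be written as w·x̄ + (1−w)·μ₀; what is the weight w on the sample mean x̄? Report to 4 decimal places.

For Normal data with known variance σ², a Normal(μ₀, σ₀²) prior on μ is conjugate. Posterior precision = 1/σ₀² + n/σ²; posterior mean is the precision-weighted average of μ₀ and x̄.
σ₀² = 70.08² = 4911.2064, σ² = 46.61² = 2172.4921. Prior precision 1/σ₀² = 1/4911.2064; data precision n/σ² = 11/2172.4921.
w = (n/σ²)/(1/σ₀² + n/σ²) = n·σ₀²/(σ² + n·σ₀²) = 11·4911.2064/(2172.4921 + 11·4911.2064) = 54023.2704/56195.7625 = 0.9613.

0.9613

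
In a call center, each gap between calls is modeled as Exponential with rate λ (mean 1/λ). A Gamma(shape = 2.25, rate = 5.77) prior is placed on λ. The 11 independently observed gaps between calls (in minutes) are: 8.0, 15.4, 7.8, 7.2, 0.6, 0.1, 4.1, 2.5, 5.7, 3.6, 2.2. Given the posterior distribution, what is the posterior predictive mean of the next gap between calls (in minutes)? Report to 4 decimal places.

With a Gamma(shape α, rate β) prior on the exponential rate λ, the posterior after n observations with total T = Σxᵢ is Gamma(α+n, β+T).
Sum of observations T = 57.2 minutes; n = 11.
Posterior: Gamma(2.25+11, 5.77+57.2) = Gamma(13.25, 62.97).
The predictive distribution for the next observation is Lomax; its mean is β/(α−1) = 62.97/12.25 = 5.1404.

5.1404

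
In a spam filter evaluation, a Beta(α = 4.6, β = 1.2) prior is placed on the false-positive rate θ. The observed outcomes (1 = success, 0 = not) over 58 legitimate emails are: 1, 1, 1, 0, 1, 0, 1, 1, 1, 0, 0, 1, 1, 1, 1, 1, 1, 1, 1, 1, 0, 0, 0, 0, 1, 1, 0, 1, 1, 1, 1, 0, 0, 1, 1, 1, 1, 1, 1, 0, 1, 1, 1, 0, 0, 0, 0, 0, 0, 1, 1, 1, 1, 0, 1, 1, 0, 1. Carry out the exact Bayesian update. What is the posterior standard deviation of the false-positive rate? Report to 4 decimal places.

The Beta prior is conjugate to a Binomial/Bernoulli likelihood; the update adds successes to α and failures to β.
Posterior: Beta(α+k, β+n−k) = Beta(4.6+38, 1.2+20) = Beta(42.6, 21.2).
Var = αβ/((α+β)²(α+β+1)) = 42.6·21.2/(63.8²·64.8) = 0.00342396; SD = √0.00342396 = 0.0585.

0.0585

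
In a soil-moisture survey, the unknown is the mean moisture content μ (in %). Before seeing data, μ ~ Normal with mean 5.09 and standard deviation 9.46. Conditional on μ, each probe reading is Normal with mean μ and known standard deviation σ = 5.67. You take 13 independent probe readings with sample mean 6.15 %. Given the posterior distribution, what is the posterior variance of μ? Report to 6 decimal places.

2.406492

For Normal data with known variance σ², a Normal(μ₀, σ₀²) prior on μ is conjugate. Posterior precision = 1/σ₀² + n/σ²; posterior mean is the precision-weighted average of μ₀ and x̄.
σ₀² = 9.46² = 89.4916, σ² = 5.67² = 32.1489; σ² + n·σ₀² = 32.1489 + 13·89.4916 = 1195.5397.
Posterior precision = 1/σ₀² + n/σ² = 1/89.4916 + 13/32.1489 = (σ² + n·σ₀²)/(σ₀²σ²) = 1195.5397/(89.4916·32.1489); posterior variance σₙ² = σ₀²σ²/(σ² + n·σ₀²) = 89.4916·32.1489/1195.5397 = 2.406492.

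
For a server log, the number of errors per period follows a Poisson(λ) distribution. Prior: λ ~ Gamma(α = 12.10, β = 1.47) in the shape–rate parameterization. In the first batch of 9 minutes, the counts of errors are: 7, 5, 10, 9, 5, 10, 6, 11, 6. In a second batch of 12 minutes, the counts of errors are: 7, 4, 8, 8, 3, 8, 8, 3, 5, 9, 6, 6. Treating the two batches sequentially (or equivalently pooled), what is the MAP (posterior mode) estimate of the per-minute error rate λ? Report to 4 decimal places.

6.9025

With a Gamma(shape α, rate β) prior, the Poisson likelihood is conjugate: the posterior is Gamma(α + ΣXᵢ, β + n).
Batch 1: sum of counts S = 69 over n = 9 minutes.
After batch 1: Gamma(α+S, β+n) = Gamma(12.10+69, 1.47+9) = Gamma(81.10, 10.47).
Batch 2: sum of counts S = 75 over n = 12 minutes.
After batch 2: Gamma(α+S, β+n) = Gamma(81.10+75, 10.47+12) = Gamma(156.10, 22.47).
Mode of Gamma(α,β) for α≥1 is (α−1)/β = 155.10/22.47 = 6.9025.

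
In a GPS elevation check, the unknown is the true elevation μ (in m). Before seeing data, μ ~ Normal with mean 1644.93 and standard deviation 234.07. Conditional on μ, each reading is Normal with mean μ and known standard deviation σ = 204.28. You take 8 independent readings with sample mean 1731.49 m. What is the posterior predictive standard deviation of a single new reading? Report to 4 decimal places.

For Normal data with known variance σ², a Normal(μ₀, σ₀²) prior on μ is conjugate. Posterior precision = 1/σ₀² + n/σ²; posterior mean is the precision-weighted average of μ₀ and x̄.
σ₀² = 234.07² = 54788.7649, σ² = 204.28² = 41730.3184; σ² + n·σ₀² = 41730.3184 + 8·54788.7649 = 480040.4376.
Posterior precision = 1/σ₀² + n/σ² = 1/54788.7649 + 8/41730.3184 = (σ² + n·σ₀²)/(σ₀²σ²) = 480040.4376/(54788.7649·41730.3184); posterior variance σₙ² = σ₀²σ²/(σ² + n·σ₀²) = 54788.7649·41730.3184/480040.4376 = 4762.833347.
Predictive variance for one new observation = σₙ² + σ² = 54788.7649·41730.3184/480040.4376 + 41730.3184 = σ²·(σ₀² + 480040.4376)/480040.4376 = 41730.3184·534829.2025/480040.4376 = 46493.151747; SD = √(41730.3184·534829.2025/480040.4376) = 215.6227.

215.6227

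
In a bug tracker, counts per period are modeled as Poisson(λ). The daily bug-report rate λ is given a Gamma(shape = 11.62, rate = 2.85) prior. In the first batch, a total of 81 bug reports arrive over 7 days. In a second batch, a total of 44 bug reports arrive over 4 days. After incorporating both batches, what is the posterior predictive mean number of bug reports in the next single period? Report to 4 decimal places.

With a Gamma(shape α, rate β) prior, the Poisson likelihood is conjugate: the posterior is Gamma(α + ΣXᵢ, β + n).
After batch 1: Gamma(α+S, β+n) = Gamma(11.62+81, 2.85+7) = Gamma(92.62, 9.85).
After batch 2: Gamma(α+S, β+n) = Gamma(92.62+44, 9.85+4) = Gamma(136.62, 13.85).
The predictive distribution for one future period is NegBinom with mean α/β = 9.8643.

9.8643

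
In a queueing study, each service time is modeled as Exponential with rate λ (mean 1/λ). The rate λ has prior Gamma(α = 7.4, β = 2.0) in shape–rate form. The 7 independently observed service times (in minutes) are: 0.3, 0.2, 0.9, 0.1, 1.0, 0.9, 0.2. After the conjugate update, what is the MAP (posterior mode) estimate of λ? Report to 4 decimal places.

With a Gamma(shape α, rate β) prior on the exponential rate λ, the posterior after n observations with total T = Σxᵢ is Gamma(α+n, β+T).
Sum of observations T = 3.6 minutes; n = 7.
Posterior: Gamma(7.4+7, 2.0+3.6) = Gamma(14.4, 5.6).
Mode = (α−1)/β = 2.3929.

2.3929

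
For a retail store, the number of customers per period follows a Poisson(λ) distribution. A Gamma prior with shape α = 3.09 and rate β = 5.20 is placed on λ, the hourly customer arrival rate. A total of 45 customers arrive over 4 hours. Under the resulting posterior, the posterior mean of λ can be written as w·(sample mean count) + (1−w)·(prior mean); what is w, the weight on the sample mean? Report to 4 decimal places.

0.4348

With a Gamma(shape α, rate β) prior, the Poisson likelihood is conjugate: the posterior is Gamma(α + ΣXᵢ, β + n).
Posterior mean = (α₀+S)/(β₀+n) = [n/(β₀+n)]·(S/n) + [β₀/(β₀+n)]·(α₀/β₀), so only n and β₀ enter the weight.
Weight on data w = n/(β₀+n) = 4/(5.20+4) = 4/9.20 = 0.4348.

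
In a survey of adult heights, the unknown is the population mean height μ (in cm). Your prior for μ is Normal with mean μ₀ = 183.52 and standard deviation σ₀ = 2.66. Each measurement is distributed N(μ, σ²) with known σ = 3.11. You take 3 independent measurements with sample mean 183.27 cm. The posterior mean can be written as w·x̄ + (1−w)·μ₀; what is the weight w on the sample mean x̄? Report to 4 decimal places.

For Normal data with known variance σ², a Normal(μ₀, σ₀²) prior on μ is conjugate. Posterior precision = 1/σ₀² + n/σ²; posterior mean is the precision-weighted average of μ₀ and x̄.
σ₀² = 2.66² = 7.0756, σ² = 3.11² = 9.6721. Prior precision 1/σ₀² = 1/7.0756; data precision n/σ² = 3/9.6721.
w = (n/σ²)/(1/σ₀² + n/σ²) = n·σ₀²/(σ² + n·σ₀²) = 3·7.0756/(9.6721 + 3·7.0756) = 21.2268/30.8989 = 0.6870.

0.6870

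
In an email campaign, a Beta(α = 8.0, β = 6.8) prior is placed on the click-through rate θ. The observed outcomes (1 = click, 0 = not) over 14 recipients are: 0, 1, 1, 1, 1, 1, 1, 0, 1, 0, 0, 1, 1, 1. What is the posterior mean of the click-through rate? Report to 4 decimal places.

The Beta prior is conjugate to a Binomial/Bernoulli likelihood; the update adds successes to α and failures to β.
Posterior: Beta(α+k, β+n−k) = Beta(8.0+10, 6.8+4) = Beta(18.0, 10.8).
Posterior mean = α/(α+β) = 18.0/28.8 = 0.6250.

0.6250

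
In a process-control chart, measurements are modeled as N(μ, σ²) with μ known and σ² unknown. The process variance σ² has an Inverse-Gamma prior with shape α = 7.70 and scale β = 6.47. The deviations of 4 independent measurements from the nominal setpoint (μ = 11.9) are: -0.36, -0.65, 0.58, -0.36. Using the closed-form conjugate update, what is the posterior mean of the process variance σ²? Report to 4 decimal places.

0.8022

With known mean μ and an Inverse-Gamma(α, β) prior on σ², the Normal likelihood is conjugate: posterior is Inv-Gamma(α + n/2, β + Σ(xᵢ−μ)²/2).
Σ(xᵢ−μ)² = (-0.36)² + (-0.65)² + (0.58)² + (-0.36)² = 1.0181.
Posterior: Inv-Gamma(7.70 + 4/2, 6.47 + 1.0181/2) = Inv-Gamma(9.70, 6.97905).
E[σ²|data] = β/(α−1) = 6.97905/8.70 = 0.8022.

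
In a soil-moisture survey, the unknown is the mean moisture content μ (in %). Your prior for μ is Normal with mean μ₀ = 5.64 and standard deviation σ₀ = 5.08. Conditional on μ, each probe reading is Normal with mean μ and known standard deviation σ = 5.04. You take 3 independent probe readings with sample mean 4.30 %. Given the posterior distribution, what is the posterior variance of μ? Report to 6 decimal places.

For Normal data with known variance σ², a Normal(μ₀, σ₀²) prior on μ is conjugate. Posterior precision = 1/σ₀² + n/σ²; posterior mean is the precision-weighted average of μ₀ and x̄.
σ₀² = 5.08² = 25.8064, σ² = 5.04² = 25.4016; σ² + n·σ₀² = 25.4016 + 3·25.8064 = 102.8208.
Posterior precision = 1/σ₀² + n/σ² = 1/25.8064 + 3/25.4016 = (σ² + n·σ₀²)/(σ₀²σ²) = 102.8208/(25.8064·25.4016); posterior variance σₙ² = σ₀²σ²/(σ² + n·σ₀²) = 25.8064·25.4016/102.8208 = 6.375401.

6.375401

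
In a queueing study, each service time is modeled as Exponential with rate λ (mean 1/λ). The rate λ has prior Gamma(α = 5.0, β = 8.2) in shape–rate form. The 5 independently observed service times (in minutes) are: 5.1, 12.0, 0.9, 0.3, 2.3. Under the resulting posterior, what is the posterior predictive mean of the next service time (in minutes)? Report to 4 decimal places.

3.2000

With a Gamma(shape α, rate β) prior on the exponential rate λ, the posterior after n observations with total T = Σxᵢ is Gamma(α+n, β+T).
Sum of observations T = 20.6 minutes; n = 5.
Posterior: Gamma(5.0+5, 8.2+20.6) = Gamma(10.0, 28.8).
The predictive distribution for the next observation is Lomax; its mean is β/(α−1) = 28.8/9.0 = 3.2000.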